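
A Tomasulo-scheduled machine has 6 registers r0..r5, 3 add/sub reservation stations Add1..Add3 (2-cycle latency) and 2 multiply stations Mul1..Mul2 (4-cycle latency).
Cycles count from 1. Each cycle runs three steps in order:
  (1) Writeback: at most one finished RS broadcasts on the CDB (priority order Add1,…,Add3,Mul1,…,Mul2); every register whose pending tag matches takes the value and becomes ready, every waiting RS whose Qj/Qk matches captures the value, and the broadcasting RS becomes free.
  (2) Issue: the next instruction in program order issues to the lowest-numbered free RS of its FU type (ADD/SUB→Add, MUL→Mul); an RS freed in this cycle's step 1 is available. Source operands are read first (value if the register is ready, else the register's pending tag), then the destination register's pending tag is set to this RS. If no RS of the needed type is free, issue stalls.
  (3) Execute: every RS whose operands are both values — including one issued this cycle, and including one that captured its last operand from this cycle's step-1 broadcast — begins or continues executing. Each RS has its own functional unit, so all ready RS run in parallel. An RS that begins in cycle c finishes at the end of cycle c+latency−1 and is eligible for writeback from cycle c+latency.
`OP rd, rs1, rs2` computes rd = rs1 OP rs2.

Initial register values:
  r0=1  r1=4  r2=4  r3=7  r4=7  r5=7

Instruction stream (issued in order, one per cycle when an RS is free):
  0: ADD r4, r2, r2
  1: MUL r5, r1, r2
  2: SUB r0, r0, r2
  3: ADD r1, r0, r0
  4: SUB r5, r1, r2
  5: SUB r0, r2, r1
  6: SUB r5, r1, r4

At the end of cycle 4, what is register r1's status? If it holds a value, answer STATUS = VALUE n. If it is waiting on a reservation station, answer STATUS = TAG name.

cycle 1: issue ADD r4<-Add1 // r0:1,r1:4,r2:4,r3:7,r4:Add1,r5:7
cycle 2: issue MUL r5<-Mul1 // r0:1,r1:4,r2:4,r3:7,r4:Add1,r5:Mul1
cycle 3: CDB Add1=8; issue SUB r0<-Add1 // r0:Add1,r1:4,r2:4,r3:7,r4:8,r5:Mul1
cycle 4: issue ADD r1<-Add2 // r0:Add1,r1:Add2,r2:4,r3:7,r4:8,r5:Mul1

STATUS = TAG Add2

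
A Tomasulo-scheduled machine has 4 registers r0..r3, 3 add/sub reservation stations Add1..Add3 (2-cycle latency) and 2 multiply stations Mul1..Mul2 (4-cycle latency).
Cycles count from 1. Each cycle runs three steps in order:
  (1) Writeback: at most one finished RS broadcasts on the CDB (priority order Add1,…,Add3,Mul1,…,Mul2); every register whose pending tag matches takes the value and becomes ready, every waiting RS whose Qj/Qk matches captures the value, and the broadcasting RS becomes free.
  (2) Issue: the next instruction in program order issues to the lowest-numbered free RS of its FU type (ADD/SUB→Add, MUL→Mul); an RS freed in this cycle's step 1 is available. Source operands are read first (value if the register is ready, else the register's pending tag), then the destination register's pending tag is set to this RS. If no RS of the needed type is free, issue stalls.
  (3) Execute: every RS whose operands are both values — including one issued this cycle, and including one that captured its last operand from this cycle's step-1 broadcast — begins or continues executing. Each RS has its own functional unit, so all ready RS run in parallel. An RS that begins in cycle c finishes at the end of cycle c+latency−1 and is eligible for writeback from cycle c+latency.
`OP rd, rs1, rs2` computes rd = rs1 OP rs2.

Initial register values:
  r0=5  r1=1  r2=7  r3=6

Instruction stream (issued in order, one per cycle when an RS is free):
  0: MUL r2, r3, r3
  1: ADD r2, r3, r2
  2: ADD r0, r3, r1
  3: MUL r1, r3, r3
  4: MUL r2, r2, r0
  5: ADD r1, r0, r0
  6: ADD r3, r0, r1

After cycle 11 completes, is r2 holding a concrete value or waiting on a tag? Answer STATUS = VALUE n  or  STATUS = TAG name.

STATUS = TAG Mul1

cycle 1: issue MUL r2<-Mul1 // r0:5,r1:1,r2:Mul1,r3:6
cycle 2: issue ADD r2<-Add1 // r0:5,r1:1,r2:Add1,r3:6
cycle 3: issue ADD r0<-Add2 // r0:Add2,r1:1,r2:Add1,r3:6
cycle 4: issue MUL r1<-Mul2 // r0:Add2,r1:Mul2,r2:Add1,r3:6
cycle 5: CDB Add2=7; stall // r0:7,r1:Mul2,r2:Add1,r3:6
cycle 6: CDB Mul1=36; issue MUL r2<-Mul1 // r0:7,r1:Mul2,r2:Mul1,r3:6
cycle 7: issue ADD r1<-Add2 // r0:7,r1:Add2,r2:Mul1,r3:6
cycle 8: CDB Add1=42; issue ADD r3<-Add1 // r0:7,r1:Add2,r2:Mul1,r3:Add1
cycle 9: CDB Add2=14 // r0:7,r1:14,r2:Mul1,r3:Add1
cycle 10: CDB Mul2=36 // r0:7,r1:14,r2:Mul1,r3:Add1
cycle 11: CDB Add1=21 // r0:7,r1:14,r2:Mul1,r3:21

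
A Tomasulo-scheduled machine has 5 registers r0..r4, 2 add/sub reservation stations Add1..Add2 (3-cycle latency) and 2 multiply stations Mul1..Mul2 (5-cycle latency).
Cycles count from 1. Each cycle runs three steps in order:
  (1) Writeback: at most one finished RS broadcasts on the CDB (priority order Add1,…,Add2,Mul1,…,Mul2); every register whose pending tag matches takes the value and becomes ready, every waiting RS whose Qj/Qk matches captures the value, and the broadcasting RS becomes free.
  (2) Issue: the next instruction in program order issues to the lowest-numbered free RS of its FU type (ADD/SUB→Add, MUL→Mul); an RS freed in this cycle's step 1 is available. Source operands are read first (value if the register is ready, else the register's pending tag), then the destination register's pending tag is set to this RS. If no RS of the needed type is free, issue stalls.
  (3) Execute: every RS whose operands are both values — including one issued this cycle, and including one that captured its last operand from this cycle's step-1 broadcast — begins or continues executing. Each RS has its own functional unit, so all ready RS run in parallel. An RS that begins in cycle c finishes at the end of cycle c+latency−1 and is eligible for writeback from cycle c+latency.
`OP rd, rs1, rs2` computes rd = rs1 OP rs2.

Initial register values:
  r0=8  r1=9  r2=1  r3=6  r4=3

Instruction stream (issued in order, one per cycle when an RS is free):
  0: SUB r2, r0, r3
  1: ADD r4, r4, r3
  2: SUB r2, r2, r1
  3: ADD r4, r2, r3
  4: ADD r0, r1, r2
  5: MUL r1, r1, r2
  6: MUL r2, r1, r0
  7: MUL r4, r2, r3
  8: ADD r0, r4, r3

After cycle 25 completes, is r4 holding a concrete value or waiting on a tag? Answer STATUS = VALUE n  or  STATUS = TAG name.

STATUS = VALUE -756

cycle 1: issue SUB r2<-Add1 // r0:8,r1:9,r2:Add1,r3:6,r4:3
cycle 2: issue ADD r4<-Add2 // r0:8,r1:9,r2:Add1,r3:6,r4:Add2
cycle 3: stall // r0:8,r1:9,r2:Add1,r3:6,r4:Add2
cycle 4: CDB Add1=2; issue SUB r2<-Add1 // r0:8,r1:9,r2:Add1,r3:6,r4:Add2
cycle 5: CDB Add2=9; issue ADD r4<-Add2 // r0:8,r1:9,r2:Add1,r3:6,r4:Add2
cycle 6: stall // r0:8,r1:9,r2:Add1,r3:6,r4:Add2
cycle 7: CDB Add1=-7; issue ADD r0<-Add1 // r0:Add1,r1:9,r2:-7,r3:6,r4:Add2
cycle 8: issue MUL r1<-Mul1 // r0:Add1,r1:Mul1,r2:-7,r3:6,r4:Add2
cycle 9: issue MUL r2<-Mul2 // r0:Add1,r1:Mul1,r2:Mul2,r3:6,r4:Add2
cycle 10: CDB Add1=2; stall // r0:2,r1:Mul1,r2:Mul2,r3:6,r4:Add2
cycle 11: CDB Add2=-1; stall // r0:2,r1:Mul1,r2:Mul2,r3:6,r4:-1
cycle 12: stall // r0:2,r1:Mul1,r2:Mul2,r3:6,r4:-1
cycle 13: CDB Mul1=-63; issue MUL r4<-Mul1 // r0:2,r1:-63,r2:Mul2,r3:6,r4:Mul1
cycle 14: issue ADD r0<-Add1 // r0:Add1,r1:-63,r2:Mul2,r3:6,r4:Mul1
cycle 15: - // r0:Add1,r1:-63,r2:Mul2,r3:6,r4:Mul1
cycle 16: - // r0:Add1,r1:-63,r2:Mul2,r3:6,r4:Mul1
cycle 17: - // r0:Add1,r1:-63,r2:Mul2,r3:6,r4:Mul1
cycle 18: CDB Mul2=-126 // r0:Add1,r1:-63,r2:-126,r3:6,r4:Mul1
cycle 19: - // r0:Add1,r1:-63,r2:-126,r3:6,r4:Mul1
cycle 20: - // r0:Add1,r1:-63,r2:-126,r3:6,r4:Mul1
cycle 21: - // r0:Add1,r1:-63,r2:-126,r3:6,r4:Mul1
cycle 22: - // r0:Add1,r1:-63,r2:-126,r3:6,r4:Mul1
cycle 23: CDB Mul1=-756 // r0:Add1,r1:-63,r2:-126,r3:6,r4:-756
cycle 24: - // r0:Add1,r1:-63,r2:-126,r3:6,r4:-756
cycle 25: - // r0:Add1,r1:-63,r2:-126,r3:6,r4:-756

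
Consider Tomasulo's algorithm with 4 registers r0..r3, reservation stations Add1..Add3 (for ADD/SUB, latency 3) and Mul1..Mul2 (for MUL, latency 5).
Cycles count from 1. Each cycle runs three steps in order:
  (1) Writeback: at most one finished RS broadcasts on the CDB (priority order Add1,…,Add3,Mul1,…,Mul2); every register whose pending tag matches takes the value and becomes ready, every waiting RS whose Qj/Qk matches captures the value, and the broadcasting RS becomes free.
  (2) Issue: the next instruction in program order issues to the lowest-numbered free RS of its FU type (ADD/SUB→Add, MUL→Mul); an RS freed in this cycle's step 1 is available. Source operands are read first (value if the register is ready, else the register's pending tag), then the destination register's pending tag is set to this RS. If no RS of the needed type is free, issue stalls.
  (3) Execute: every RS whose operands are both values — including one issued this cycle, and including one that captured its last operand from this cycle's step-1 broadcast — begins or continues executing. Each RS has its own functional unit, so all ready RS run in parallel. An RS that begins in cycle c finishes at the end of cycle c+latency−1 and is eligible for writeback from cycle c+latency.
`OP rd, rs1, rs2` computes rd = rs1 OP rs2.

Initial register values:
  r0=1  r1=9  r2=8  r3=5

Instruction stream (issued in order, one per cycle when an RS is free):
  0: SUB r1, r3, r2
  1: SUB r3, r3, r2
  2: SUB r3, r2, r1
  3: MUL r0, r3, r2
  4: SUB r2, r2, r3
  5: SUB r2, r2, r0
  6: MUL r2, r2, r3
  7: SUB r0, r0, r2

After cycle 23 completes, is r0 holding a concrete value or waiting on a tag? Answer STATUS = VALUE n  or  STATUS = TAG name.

cycle 1: issue SUB r1<-Add1 // r0:1,r1:Add1,r2:8,r3:5
cycle 2: issue SUB r3<-Add2 // r0:1,r1:Add1,r2:8,r3:Add2
cycle 3: issue SUB r3<-Add3 // r0:1,r1:Add1,r2:8,r3:Add3
cycle 4: CDB Add1=-3; issue MUL r0<-Mul1 // r0:Mul1,r1:-3,r2:8,r3:Add3
cycle 5: CDB Add2=-3; issue SUB r2<-Add1 // r0:Mul1,r1:-3,r2:Add1,r3:Add3
cycle 6: issue SUB r2<-Add2 // r0:Mul1,r1:-3,r2:Add2,r3:Add3
cycle 7: CDB Add3=11; issue MUL r2<-Mul2 // r0:Mul1,r1:-3,r2:Mul2,r3:11
cycle 8: issue SUB r0<-Add3 // r0:Add3,r1:-3,r2:Mul2,r3:11
cycle 9: - // r0:Add3,r1:-3,r2:Mul2,r3:11
cycle 10: CDB Add1=-3 // r0:Add3,r1:-3,r2:Mul2,r3:11
cycle 11: - // r0:Add3,r1:-3,r2:Mul2,r3:11
cycle 12: CDB Mul1=88 // r0:Add3,r1:-3,r2:Mul2,r3:11
cycle 13: - // r0:Add3,r1:-3,r2:Mul2,r3:11
cycle 14: - // r0:Add3,r1:-3,r2:Mul2,r3:11
cycle 15: CDB Add2=-91 // r0:Add3,r1:-3,r2:Mul2,r3:11
cycle 16: - // r0:Add3,r1:-3,r2:Mul2,r3:11
cycle 17: - // r0:Add3,r1:-3,r2:Mul2,r3:11
cycle 18: - // r0:Add3,r1:-3,r2:Mul2,r3:11
cycle 19: - // r0:Add3,r1:-3,r2:Mul2,r3:11
cycle 20: CDB Mul2=-1001 // r0:Add3,r1:-3,r2:-1001,r3:11
cycle 21: - // r0:Add3,r1:-3,r2:-1001,r3:11
cycle 22: - // r0:Add3,r1:-3,r2:-1001,r3:11
cycle 23: CDB Add3=1089 // r0:1089,r1:-3,r2:-1001,r3:11

STATUS = VALUE 1089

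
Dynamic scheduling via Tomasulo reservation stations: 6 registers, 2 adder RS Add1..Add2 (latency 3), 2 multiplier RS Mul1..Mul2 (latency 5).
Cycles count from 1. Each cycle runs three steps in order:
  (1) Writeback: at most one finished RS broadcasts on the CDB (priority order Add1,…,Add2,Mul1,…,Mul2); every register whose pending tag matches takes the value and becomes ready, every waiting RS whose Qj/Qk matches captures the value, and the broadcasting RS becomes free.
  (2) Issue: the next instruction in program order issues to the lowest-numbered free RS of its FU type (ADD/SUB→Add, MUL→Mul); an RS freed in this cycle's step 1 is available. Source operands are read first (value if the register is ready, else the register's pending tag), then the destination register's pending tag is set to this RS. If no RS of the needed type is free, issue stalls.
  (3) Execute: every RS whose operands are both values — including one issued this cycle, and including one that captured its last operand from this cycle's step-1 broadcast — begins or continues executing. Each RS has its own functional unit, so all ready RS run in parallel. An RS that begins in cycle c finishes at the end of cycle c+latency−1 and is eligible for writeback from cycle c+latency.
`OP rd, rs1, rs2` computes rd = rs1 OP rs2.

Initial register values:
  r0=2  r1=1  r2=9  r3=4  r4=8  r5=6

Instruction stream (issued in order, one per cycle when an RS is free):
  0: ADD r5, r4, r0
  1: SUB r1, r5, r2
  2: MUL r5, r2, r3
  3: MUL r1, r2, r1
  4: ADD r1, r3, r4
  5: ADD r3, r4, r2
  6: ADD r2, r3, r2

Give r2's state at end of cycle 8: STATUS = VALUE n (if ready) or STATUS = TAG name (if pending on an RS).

cycle 1: issue ADD r5<-Add1 // r0:2,r1:1,r2:9,r3:4,r4:8,r5:Add1
cycle 2: issue SUB r1<-Add2 // r0:2,r1:Add2,r2:9,r3:4,r4:8,r5:Add1
cycle 3: issue MUL r5<-Mul1 // r0:2,r1:Add2,r2:9,r3:4,r4:8,r5:Mul1
cycle 4: CDB Add1=10; issue MUL r1<-Mul2 // r0:2,r1:Mul2,r2:9,r3:4,r4:8,r5:Mul1
cycle 5: issue ADD r1<-Add1 // r0:2,r1:Add1,r2:9,r3:4,r4:8,r5:Mul1
cycle 6: stall // r0:2,r1:Add1,r2:9,r3:4,r4:8,r5:Mul1
cycle 7: CDB Add2=1; issue ADD r3<-Add2 // r0:2,r1:Add1,r2:9,r3:Add2,r4:8,r5:Mul1
cycle 8: CDB Add1=12; issue ADD r2<-Add1 // r0:2,r1:12,r2:Add1,r3:Add2,r4:8,r5:Mul1

STATUS = TAG Add1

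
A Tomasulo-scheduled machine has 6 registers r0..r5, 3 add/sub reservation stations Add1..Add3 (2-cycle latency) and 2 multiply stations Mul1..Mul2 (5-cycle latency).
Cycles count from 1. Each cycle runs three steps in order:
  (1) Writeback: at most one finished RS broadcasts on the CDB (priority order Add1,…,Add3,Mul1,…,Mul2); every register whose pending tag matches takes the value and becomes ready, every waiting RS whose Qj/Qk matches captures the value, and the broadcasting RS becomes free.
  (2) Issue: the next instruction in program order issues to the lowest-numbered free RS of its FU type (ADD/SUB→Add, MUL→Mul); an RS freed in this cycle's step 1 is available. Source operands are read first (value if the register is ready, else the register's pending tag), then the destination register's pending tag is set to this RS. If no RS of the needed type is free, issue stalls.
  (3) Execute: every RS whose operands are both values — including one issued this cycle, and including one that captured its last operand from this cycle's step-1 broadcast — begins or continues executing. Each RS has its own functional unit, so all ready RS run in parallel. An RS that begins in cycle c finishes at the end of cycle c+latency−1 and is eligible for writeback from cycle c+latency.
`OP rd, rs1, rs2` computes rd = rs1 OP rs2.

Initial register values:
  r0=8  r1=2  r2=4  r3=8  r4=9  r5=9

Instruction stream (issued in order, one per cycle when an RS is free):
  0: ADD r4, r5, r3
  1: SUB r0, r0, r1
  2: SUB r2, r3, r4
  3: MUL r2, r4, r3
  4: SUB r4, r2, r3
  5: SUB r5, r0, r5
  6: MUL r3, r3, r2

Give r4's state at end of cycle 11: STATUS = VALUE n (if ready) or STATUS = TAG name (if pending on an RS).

STATUS = VALUE 128

cycle 1: issue ADD r4<-Add1 // r0:8,r1:2,r2:4,r3:8,r4:Add1,r5:9
cycle 2: issue SUB r0<-Add2 // r0:Add2,r1:2,r2:4,r3:8,r4:Add1,r5:9
cycle 3: CDB Add1=17; issue SUB r2<-Add1 // r0:Add2,r1:2,r2:Add1,r3:8,r4:17,r5:9
cycle 4: CDB Add2=6; issue MUL r2<-Mul1 // r0:6,r1:2,r2:Mul1,r3:8,r4:17,r5:9
cycle 5: CDB Add1=-9; issue SUB r4<-Add1 // r0:6,r1:2,r2:Mul1,r3:8,r4:Add1,r5:9
cycle 6: issue SUB r5<-Add2 // r0:6,r1:2,r2:Mul1,r3:8,r4:Add1,r5:Add2
cycle 7: issue MUL r3<-Mul2 // r0:6,r1:2,r2:Mul1,r3:Mul2,r4:Add1,r5:Add2
cycle 8: CDB Add2=-3 // r0:6,r1:2,r2:Mul1,r3:Mul2,r4:Add1,r5:-3
cycle 9: CDB Mul1=136 // r0:6,r1:2,r2:136,r3:Mul2,r4:Add1,r5:-3
cycle 10: - // r0:6,r1:2,r2:136,r3:Mul2,r4:Add1,r5:-3
cycle 11: CDB Add1=128 // r0:6,r1:2,r2:136,r3:Mul2,r4:128,r5:-3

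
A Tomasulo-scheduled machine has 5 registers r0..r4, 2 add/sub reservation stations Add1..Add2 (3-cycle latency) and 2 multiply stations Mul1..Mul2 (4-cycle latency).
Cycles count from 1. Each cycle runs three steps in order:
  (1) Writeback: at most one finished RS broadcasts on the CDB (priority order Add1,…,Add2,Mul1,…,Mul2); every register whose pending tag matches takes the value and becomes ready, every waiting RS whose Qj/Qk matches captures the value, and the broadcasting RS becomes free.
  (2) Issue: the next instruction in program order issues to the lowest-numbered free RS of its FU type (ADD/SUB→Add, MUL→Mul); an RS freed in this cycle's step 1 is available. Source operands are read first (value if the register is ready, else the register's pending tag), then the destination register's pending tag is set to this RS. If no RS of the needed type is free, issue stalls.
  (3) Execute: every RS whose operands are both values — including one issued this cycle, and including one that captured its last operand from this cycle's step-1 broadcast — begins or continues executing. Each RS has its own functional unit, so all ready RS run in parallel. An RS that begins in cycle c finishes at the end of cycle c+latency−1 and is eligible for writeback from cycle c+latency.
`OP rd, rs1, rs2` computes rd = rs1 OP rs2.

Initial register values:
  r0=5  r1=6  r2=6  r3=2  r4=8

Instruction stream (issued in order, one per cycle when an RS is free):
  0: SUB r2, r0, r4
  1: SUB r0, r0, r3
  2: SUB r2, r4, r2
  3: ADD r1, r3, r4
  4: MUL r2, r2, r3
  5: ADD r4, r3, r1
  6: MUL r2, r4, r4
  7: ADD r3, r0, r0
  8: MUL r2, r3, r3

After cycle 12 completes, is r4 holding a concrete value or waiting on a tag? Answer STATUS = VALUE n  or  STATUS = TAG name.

c1: issue SUB r2<-Add1 | r0:5,r1:6,r2:Add1,r3:2,r4:8
c2: issue SUB r0<-Add2 | r0:Add2,r1:6,r2:Add1,r3:2,r4:8
c3: stall | r0:Add2,r1:6,r2:Add1,r3:2,r4:8
c4: CDB Add1=-3; issue SUB r2<-Add1 | r0:Add2,r1:6,r2:Add1,r3:2,r4:8
c5: CDB Add2=3; issue ADD r1<-Add2 | r0:3,r1:Add2,r2:Add1,r3:2,r4:8
c6: issue MUL r2<-Mul1 | r0:3,r1:Add2,r2:Mul1,r3:2,r4:8
c7: CDB Add1=11; issue ADD r4<-Add1 | r0:3,r1:Add2,r2:Mul1,r3:2,r4:Add1
c8: CDB Add2=10; issue MUL r2<-Mul2 | r0:3,r1:10,r2:Mul2,r3:2,r4:Add1
c9: issue ADD r3<-Add2 | r0:3,r1:10,r2:Mul2,r3:Add2,r4:Add1
c10: stall | r0:3,r1:10,r2:Mul2,r3:Add2,r4:Add1
c11: CDB Add1=12; stall | r0:3,r1:10,r2:Mul2,r3:Add2,r4:12
c12: CDB Add2=6; stall | r0:3,r1:10,r2:Mul2,r3:6,r4:12

STATUS = VALUE 12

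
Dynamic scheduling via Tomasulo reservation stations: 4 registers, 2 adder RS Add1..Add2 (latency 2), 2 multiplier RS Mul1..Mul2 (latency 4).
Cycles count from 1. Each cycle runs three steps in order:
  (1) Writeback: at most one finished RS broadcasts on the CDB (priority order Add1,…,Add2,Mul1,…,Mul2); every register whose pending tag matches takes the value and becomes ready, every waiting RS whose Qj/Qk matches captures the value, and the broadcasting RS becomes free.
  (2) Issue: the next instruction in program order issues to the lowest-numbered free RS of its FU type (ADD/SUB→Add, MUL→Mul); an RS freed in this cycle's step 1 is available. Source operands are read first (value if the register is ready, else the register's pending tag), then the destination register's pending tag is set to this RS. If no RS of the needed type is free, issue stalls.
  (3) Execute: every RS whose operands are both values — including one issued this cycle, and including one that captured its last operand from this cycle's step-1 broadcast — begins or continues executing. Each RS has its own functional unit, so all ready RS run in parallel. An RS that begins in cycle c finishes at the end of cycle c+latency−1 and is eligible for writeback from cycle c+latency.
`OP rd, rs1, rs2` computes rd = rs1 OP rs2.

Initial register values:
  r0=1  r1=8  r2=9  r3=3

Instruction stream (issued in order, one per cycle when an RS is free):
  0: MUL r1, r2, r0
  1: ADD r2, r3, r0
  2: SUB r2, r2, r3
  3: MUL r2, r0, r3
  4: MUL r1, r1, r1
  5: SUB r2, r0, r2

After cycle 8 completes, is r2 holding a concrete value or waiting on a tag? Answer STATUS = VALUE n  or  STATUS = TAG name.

STATUS = TAG Add1

c1: issue MUL r1<-Mul1 | r0:1,r1:Mul1,r2:9,r3:3
c2: issue ADD r2<-Add1 | r0:1,r1:Mul1,r2:Add1,r3:3
c3: issue SUB r2<-Add2 | r0:1,r1:Mul1,r2:Add2,r3:3
c4: CDB Add1=4; issue MUL r2<-Mul2 | r0:1,r1:Mul1,r2:Mul2,r3:3
c5: CDB Mul1=9; issue MUL r1<-Mul1 | r0:1,r1:Mul1,r2:Mul2,r3:3
c6: CDB Add2=1; issue SUB r2<-Add1 | r0:1,r1:Mul1,r2:Add1,r3:3
c7: - | r0:1,r1:Mul1,r2:Add1,r3:3
c8: CDB Mul2=3 | r0:1,r1:Mul1,r2:Add1,r3:3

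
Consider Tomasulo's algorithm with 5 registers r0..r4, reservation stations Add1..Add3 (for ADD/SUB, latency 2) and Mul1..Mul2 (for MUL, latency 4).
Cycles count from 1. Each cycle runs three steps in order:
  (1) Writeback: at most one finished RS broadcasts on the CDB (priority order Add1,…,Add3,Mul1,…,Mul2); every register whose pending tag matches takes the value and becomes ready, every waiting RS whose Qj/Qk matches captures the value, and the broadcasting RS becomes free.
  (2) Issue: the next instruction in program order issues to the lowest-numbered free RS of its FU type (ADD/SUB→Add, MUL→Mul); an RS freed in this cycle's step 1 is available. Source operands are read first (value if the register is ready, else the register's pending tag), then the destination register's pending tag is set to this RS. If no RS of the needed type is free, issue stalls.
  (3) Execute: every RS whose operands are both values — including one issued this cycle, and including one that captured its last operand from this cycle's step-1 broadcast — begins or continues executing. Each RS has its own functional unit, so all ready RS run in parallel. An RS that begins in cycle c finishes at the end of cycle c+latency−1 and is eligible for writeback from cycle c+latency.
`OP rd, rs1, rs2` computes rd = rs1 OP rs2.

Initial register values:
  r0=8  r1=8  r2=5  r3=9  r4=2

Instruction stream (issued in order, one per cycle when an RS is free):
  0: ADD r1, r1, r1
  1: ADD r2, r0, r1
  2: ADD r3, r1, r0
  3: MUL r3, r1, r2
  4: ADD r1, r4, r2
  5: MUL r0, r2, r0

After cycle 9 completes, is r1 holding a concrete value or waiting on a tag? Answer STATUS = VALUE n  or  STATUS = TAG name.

  c1: issue ADD r1<-Add1  regs: r0:8,r1:Add1,r2:5,r3:9,r4:2
  c2: issue ADD r2<-Add2  regs: r0:8,r1:Add1,r2:Add2,r3:9,r4:2
  c3: CDB Add1=16; issue ADD r3<-Add1  regs: r0:8,r1:16,r2:Add2,r3:Add1,r4:2
  c4: issue MUL r3<-Mul1  regs: r0:8,r1:16,r2:Add2,r3:Mul1,r4:2
  c5: CDB Add1=24; issue ADD r1<-Add1  regs: r0:8,r1:Add1,r2:Add2,r3:Mul1,r4:2
  c6: CDB Add2=24; issue MUL r0<-Mul2  regs: r0:Mul2,r1:Add1,r2:24,r3:Mul1,r4:2
  c7: -  regs: r0:Mul2,r1:Add1,r2:24,r3:Mul1,r4:2
  c8: CDB Add1=26  regs: r0:Mul2,r1:26,r2:24,r3:Mul1,r4:2
  c9: -  regs: r0:Mul2,r1:26,r2:24,r3:Mul1,r4:2

STATUS = VALUE 26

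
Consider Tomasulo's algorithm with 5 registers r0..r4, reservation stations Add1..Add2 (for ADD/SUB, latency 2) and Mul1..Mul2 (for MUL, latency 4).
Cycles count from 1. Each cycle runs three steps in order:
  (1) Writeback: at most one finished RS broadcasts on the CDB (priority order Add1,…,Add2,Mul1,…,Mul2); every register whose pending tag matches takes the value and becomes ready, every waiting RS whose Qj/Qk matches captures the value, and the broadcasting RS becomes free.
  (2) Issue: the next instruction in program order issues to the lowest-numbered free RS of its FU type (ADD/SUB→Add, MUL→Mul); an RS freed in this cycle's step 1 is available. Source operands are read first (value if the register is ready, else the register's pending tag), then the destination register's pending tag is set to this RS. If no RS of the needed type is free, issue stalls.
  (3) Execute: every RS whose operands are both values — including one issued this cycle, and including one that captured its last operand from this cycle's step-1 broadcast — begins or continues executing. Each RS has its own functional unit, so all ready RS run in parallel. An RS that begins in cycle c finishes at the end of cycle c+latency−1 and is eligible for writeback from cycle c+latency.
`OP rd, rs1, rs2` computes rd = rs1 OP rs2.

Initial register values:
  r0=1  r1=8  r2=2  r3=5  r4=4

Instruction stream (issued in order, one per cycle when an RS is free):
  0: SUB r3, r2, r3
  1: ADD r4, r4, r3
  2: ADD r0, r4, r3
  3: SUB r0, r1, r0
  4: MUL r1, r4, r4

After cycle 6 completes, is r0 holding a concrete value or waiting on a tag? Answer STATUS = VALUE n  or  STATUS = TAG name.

STATUS = TAG Add2

cycle 1: issue SUB r3<-Add1 // r0:1,r1:8,r2:2,r3:Add1,r4:4
cycle 2: issue ADD r4<-Add2 // r0:1,r1:8,r2:2,r3:Add1,r4:Add2
cycle 3: CDB Add1=-3; issue ADD r0<-Add1 // r0:Add1,r1:8,r2:2,r3:-3,r4:Add2
cycle 4: stall // r0:Add1,r1:8,r2:2,r3:-3,r4:Add2
cycle 5: CDB Add2=1; issue SUB r0<-Add2 // r0:Add2,r1:8,r2:2,r3:-3,r4:1
cycle 6: issue MUL r1<-Mul1 // r0:Add2,r1:Mul1,r2:2,r3:-3,r4:1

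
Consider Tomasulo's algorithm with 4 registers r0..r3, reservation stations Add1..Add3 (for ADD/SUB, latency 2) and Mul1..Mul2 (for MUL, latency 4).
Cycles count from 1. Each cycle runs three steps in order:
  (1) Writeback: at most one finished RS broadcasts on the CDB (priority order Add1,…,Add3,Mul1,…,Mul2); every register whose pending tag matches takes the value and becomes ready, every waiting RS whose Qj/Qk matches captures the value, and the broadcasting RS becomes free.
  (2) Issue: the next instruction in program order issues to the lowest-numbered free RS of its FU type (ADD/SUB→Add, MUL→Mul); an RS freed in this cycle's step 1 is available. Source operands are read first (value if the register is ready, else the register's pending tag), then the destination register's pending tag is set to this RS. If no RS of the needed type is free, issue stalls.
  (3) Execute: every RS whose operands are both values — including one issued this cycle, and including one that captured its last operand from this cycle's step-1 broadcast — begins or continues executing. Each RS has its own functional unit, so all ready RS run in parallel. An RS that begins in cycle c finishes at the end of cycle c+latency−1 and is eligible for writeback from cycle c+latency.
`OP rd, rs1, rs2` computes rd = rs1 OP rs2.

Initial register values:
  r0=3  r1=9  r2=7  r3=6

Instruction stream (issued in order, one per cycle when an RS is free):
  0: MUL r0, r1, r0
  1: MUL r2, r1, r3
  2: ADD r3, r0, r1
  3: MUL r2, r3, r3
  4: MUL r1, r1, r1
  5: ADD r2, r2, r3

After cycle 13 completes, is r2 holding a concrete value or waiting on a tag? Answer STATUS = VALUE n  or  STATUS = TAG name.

cycle 1: issue MUL r0<-Mul1 // r0:Mul1,r1:9,r2:7,r3:6
cycle 2: issue MUL r2<-Mul2 // r0:Mul1,r1:9,r2:Mul2,r3:6
cycle 3: issue ADD r3<-Add1 // r0:Mul1,r1:9,r2:Mul2,r3:Add1
cycle 4: stall // r0:Mul1,r1:9,r2:Mul2,r3:Add1
cycle 5: CDB Mul1=27; issue MUL r2<-Mul1 // r0:27,r1:9,r2:Mul1,r3:Add1
cycle 6: CDB Mul2=54; issue MUL r1<-Mul2 // r0:27,r1:Mul2,r2:Mul1,r3:Add1
cycle 7: CDB Add1=36; issue ADD r2<-Add1 // r0:27,r1:Mul2,r2:Add1,r3:36
cycle 8: - // r0:27,r1:Mul2,r2:Add1,r3:36
cycle 9: - // r0:27,r1:Mul2,r2:Add1,r3:36
cycle 10: CDB Mul2=81 // r0:27,r1:81,r2:Add1,r3:36
cycle 11: CDB Mul1=1296 // r0:27,r1:81,r2:Add1,r3:36
cycle 12: - // r0:27,r1:81,r2:Add1,r3:36
cycle 13: CDB Add1=1332 // r0:27,r1:81,r2:1332,r3:36

STATUS = VALUE 1332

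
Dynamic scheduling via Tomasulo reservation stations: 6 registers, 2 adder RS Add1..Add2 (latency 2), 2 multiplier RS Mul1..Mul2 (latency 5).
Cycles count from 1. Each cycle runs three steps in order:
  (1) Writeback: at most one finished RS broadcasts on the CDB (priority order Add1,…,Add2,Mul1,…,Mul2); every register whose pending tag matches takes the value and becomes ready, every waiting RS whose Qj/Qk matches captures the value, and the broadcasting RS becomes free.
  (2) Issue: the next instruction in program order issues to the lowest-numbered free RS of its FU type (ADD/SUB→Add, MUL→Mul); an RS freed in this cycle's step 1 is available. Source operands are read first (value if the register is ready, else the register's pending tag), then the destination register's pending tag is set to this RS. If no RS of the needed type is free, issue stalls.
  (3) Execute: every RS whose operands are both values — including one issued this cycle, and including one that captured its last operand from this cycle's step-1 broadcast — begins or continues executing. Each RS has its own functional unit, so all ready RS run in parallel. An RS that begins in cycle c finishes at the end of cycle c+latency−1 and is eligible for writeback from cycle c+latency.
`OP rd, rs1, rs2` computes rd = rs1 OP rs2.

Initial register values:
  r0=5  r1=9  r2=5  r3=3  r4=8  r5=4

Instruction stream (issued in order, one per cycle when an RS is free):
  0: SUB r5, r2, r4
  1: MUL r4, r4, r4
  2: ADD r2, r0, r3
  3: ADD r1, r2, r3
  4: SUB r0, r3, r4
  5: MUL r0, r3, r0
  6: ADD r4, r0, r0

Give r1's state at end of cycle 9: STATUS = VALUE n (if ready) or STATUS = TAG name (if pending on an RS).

cycle 1: issue SUB r5<-Add1 // r0:5,r1:9,r2:5,r3:3,r4:8,r5:Add1
cycle 2: issue MUL r4<-Mul1 // r0:5,r1:9,r2:5,r3:3,r4:Mul1,r5:Add1
cycle 3: CDB Add1=-3; issue ADD r2<-Add1 // r0:5,r1:9,r2:Add1,r3:3,r4:Mul1,r5:-3
cycle 4: issue ADD r1<-Add2 // r0:5,r1:Add2,r2:Add1,r3:3,r4:Mul1,r5:-3
cycle 5: CDB Add1=8; issue SUB r0<-Add1 // r0:Add1,r1:Add2,r2:8,r3:3,r4:Mul1,r5:-3
cycle 6: issue MUL r0<-Mul2 // r0:Mul2,r1:Add2,r2:8,r3:3,r4:Mul1,r5:-3
cycle 7: CDB Add2=11; issue ADD r4<-Add2 // r0:Mul2,r1:11,r2:8,r3:3,r4:Add2,r5:-3
cycle 8: CDB Mul1=64 // r0:Mul2,r1:11,r2:8,r3:3,r4:Add2,r5:-3
cycle 9: - // r0:Mul2,r1:11,r2:8,r3:3,r4:Add2,r5:-3

STATUS = VALUE 11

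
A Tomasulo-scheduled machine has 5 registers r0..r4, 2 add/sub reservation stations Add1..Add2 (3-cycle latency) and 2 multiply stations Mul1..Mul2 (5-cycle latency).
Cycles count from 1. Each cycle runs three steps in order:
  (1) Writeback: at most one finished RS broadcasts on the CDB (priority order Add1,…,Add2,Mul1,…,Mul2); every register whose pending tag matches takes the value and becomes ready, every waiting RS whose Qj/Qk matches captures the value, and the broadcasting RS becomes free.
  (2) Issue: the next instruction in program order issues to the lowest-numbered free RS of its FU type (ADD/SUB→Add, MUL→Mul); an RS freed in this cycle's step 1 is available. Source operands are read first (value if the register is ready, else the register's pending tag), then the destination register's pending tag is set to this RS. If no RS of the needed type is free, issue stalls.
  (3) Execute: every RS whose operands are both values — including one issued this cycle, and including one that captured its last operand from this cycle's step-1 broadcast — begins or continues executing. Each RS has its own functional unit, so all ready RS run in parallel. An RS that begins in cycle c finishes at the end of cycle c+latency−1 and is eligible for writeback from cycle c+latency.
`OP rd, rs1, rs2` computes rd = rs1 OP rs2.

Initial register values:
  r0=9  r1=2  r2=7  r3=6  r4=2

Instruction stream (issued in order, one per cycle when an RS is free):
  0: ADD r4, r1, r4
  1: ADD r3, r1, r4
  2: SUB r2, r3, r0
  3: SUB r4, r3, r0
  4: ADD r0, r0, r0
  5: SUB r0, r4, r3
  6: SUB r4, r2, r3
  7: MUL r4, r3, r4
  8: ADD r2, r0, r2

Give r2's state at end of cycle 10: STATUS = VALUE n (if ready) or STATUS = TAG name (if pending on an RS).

STATUS = VALUE -3

c1: issue ADD r4<-Add1 | r0:9,r1:2,r2:7,r3:6,r4:Add1
c2: issue ADD r3<-Add2 | r0:9,r1:2,r2:7,r3:Add2,r4:Add1
c3: stall | r0:9,r1:2,r2:7,r3:Add2,r4:Add1
c4: CDB Add1=4; issue SUB r2<-Add1 | r0:9,r1:2,r2:Add1,r3:Add2,r4:4
c5: stall | r0:9,r1:2,r2:Add1,r3:Add2,r4:4
c6: stall | r0:9,r1:2,r2:Add1,r3:Add2,r4:4
c7: CDB Add2=6; issue SUB r4<-Add2 | r0:9,r1:2,r2:Add1,r3:6,r4:Add2
c8: stall | r0:9,r1:2,r2:Add1,r3:6,r4:Add2
c9: stall | r0:9,r1:2,r2:Add1,r3:6,r4:Add2
c10: CDB Add1=-3; issue ADD r0<-Add1 | r0:Add1,r1:2,r2:-3,r3:6,r4:Add2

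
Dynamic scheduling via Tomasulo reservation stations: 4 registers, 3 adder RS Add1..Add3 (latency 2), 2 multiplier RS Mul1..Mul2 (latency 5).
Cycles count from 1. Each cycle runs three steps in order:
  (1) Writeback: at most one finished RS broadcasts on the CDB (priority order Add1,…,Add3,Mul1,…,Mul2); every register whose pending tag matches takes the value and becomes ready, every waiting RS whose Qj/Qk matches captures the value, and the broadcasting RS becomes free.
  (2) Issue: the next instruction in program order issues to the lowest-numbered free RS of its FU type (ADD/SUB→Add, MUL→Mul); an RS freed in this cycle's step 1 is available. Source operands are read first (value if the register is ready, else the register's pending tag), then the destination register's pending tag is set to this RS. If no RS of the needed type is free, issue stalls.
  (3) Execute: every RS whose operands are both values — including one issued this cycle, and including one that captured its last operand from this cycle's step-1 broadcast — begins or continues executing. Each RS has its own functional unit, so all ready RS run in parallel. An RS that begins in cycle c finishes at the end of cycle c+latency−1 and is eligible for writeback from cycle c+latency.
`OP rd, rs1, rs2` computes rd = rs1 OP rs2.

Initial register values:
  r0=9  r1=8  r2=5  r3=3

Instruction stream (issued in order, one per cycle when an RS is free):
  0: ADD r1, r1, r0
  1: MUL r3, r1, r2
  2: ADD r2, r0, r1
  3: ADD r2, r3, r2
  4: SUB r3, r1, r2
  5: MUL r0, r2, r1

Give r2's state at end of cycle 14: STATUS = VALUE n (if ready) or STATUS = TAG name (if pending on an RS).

c1: issue ADD r1<-Add1 | r0:9,r1:Add1,r2:5,r3:3
c2: issue MUL r3<-Mul1 | r0:9,r1:Add1,r2:5,r3:Mul1
c3: CDB Add1=17; issue ADD r2<-Add1 | r0:9,r1:17,r2:Add1,r3:Mul1
c4: issue ADD r2<-Add2 | r0:9,r1:17,r2:Add2,r3:Mul1
c5: CDB Add1=26; issue SUB r3<-Add1 | r0:9,r1:17,r2:Add2,r3:Add1
c6: issue MUL r0<-Mul2 | r0:Mul2,r1:17,r2:Add2,r3:Add1
c7: - | r0:Mul2,r1:17,r2:Add2,r3:Add1
c8: CDB Mul1=85 | r0:Mul2,r1:17,r2:Add2,r3:Add1
c9: - | r0:Mul2,r1:17,r2:Add2,r3:Add1
c10: CDB Add2=111 | r0:Mul2,r1:17,r2:111,r3:Add1
c11: - | r0:Mul2,r1:17,r2:111,r3:Add1
c12: CDB Add1=-94 | r0:Mul2,r1:17,r2:111,r3:-94
c13: - | r0:Mul2,r1:17,r2:111,r3:-94
c14: - | r0:Mul2,r1:17,r2:111,r3:-94

STATUS = VALUE 111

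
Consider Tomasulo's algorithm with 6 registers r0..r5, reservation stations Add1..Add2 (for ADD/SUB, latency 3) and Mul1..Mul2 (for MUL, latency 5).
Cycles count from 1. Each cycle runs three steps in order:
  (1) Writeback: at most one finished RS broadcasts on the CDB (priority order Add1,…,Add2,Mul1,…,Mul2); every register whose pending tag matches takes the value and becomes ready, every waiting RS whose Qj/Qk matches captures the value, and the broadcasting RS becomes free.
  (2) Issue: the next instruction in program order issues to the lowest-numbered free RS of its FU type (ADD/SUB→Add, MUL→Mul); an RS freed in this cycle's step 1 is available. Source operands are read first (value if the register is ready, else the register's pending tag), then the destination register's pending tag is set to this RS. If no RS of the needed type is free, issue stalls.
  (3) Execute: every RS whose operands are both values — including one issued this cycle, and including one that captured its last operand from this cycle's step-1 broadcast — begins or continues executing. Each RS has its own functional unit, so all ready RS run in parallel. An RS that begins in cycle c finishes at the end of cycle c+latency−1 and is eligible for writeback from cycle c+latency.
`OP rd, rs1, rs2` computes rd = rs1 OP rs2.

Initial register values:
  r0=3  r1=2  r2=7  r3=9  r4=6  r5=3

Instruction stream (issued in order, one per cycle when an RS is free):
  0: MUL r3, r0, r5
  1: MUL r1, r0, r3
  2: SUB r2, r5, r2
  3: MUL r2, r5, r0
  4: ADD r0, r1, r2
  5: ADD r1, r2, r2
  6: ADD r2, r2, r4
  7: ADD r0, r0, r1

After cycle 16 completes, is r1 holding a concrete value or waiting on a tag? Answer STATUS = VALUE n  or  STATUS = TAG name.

  c1: issue MUL r3<-Mul1  regs: r0:3,r1:2,r2:7,r3:Mul1,r4:6,r5:3
  c2: issue MUL r1<-Mul2  regs: r0:3,r1:Mul2,r2:7,r3:Mul1,r4:6,r5:3
  c3: issue SUB r2<-Add1  regs: r0:3,r1:Mul2,r2:Add1,r3:Mul1,r4:6,r5:3
  c4: stall  regs: r0:3,r1:Mul2,r2:Add1,r3:Mul1,r4:6,r5:3
  c5: stall  regs: r0:3,r1:Mul2,r2:Add1,r3:Mul1,r4:6,r5:3
  c6: CDB Add1=-4; stall  regs: r0:3,r1:Mul2,r2:-4,r3:Mul1,r4:6,r5:3
  c7: CDB Mul1=9; issue MUL r2<-Mul1  regs: r0:3,r1:Mul2,r2:Mul1,r3:9,r4:6,r5:3
  c8: issue ADD r0<-Add1  regs: r0:Add1,r1:Mul2,r2:Mul1,r3:9,r4:6,r5:3
  c9: issue ADD r1<-Add2  regs: r0:Add1,r1:Add2,r2:Mul1,r3:9,r4:6,r5:3
  c10: stall  regs: r0:Add1,r1:Add2,r2:Mul1,r3:9,r4:6,r5:3
  c11: stall  regs: r0:Add1,r1:Add2,r2:Mul1,r3:9,r4:6,r5:3
  c12: CDB Mul1=9; stall  regs: r0:Add1,r1:Add2,r2:9,r3:9,r4:6,r5:3
  c13: CDB Mul2=27; stall  regs: r0:Add1,r1:Add2,r2:9,r3:9,r4:6,r5:3
  c14: stall  regs: r0:Add1,r1:Add2,r2:9,r3:9,r4:6,r5:3
  c15: CDB Add2=18; issue ADD r2<-Add2  regs: r0:Add1,r1:18,r2:Add2,r3:9,r4:6,r5:3
  c16: CDB Add1=36; issue ADD r0<-Add1  regs: r0:Add1,r1:18,r2:Add2,r3:9,r4:6,r5:3

STATUS = VALUE 18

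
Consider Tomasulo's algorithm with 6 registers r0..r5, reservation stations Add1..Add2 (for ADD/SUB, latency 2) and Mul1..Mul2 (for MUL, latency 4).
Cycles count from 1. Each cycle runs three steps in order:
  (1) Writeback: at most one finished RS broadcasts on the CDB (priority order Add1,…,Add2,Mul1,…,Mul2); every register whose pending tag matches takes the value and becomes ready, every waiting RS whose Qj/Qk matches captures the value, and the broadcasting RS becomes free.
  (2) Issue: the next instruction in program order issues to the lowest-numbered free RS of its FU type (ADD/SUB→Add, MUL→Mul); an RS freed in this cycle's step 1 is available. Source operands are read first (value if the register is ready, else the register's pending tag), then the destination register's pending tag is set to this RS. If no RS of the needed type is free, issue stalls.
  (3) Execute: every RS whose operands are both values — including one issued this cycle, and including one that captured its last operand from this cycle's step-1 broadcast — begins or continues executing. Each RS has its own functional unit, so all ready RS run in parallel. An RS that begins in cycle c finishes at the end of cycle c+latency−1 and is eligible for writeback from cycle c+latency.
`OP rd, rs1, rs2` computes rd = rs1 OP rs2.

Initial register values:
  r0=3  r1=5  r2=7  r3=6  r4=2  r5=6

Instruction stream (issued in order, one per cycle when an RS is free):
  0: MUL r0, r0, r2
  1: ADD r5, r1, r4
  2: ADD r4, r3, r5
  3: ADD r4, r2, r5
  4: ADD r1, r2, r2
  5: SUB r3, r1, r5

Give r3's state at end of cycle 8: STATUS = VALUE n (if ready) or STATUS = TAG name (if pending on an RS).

STATUS = TAG Add2

c1: issue MUL r0<-Mul1 | r0:Mul1,r1:5,r2:7,r3:6,r4:2,r5:6
c2: issue ADD r5<-Add1 | r0:Mul1,r1:5,r2:7,r3:6,r4:2,r5:Add1
c3: issue ADD r4<-Add2 | r0:Mul1,r1:5,r2:7,r3:6,r4:Add2,r5:Add1
c4: CDB Add1=7; issue ADD r4<-Add1 | r0:Mul1,r1:5,r2:7,r3:6,r4:Add1,r5:7
c5: CDB Mul1=21; stall | r0:21,r1:5,r2:7,r3:6,r4:Add1,r5:7
c6: CDB Add1=14; issue ADD r1<-Add1 | r0:21,r1:Add1,r2:7,r3:6,r4:14,r5:7
c7: CDB Add2=13; issue SUB r3<-Add2 | r0:21,r1:Add1,r2:7,r3:Add2,r4:14,r5:7
c8: CDB Add1=14 | r0:21,r1:14,r2:7,r3:Add2,r4:14,r5:7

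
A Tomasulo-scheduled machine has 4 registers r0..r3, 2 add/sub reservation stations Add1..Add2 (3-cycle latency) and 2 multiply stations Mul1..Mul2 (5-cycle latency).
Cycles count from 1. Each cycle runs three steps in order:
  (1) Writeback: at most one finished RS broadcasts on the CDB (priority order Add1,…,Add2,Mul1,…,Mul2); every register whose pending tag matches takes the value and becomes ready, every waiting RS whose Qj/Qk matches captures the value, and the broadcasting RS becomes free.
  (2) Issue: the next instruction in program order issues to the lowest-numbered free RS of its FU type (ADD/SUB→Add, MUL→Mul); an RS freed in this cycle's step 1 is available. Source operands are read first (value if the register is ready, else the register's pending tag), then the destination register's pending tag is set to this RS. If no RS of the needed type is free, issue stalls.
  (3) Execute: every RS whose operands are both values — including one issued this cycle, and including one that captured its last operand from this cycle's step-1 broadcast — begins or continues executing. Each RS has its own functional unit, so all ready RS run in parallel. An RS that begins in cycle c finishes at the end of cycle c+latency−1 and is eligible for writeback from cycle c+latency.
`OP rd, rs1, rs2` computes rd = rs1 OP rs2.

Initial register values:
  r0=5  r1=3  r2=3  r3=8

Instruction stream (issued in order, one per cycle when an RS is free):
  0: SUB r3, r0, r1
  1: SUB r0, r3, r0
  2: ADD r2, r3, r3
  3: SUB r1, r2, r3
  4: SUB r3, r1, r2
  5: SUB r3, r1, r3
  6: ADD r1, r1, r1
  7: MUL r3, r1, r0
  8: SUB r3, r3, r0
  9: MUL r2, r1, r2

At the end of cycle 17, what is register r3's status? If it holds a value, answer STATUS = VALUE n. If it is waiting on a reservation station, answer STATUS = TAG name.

STATUS = TAG Add1

c1: issue SUB r3<-Add1 | r0:5,r1:3,r2:3,r3:Add1
c2: issue SUB r0<-Add2 | r0:Add2,r1:3,r2:3,r3:Add1
c3: stall | r0:Add2,r1:3,r2:3,r3:Add1
c4: CDB Add1=2; issue ADD r2<-Add1 | r0:Add2,r1:3,r2:Add1,r3:2
c5: stall | r0:Add2,r1:3,r2:Add1,r3:2
c6: stall | r0:Add2,r1:3,r2:Add1,r3:2
c7: CDB Add1=4; issue SUB r1<-Add1 | r0:Add2,r1:Add1,r2:4,r3:2
c8: CDB Add2=-3; issue SUB r3<-Add2 | r0:-3,r1:Add1,r2:4,r3:Add2
c9: stall | r0:-3,r1:Add1,r2:4,r3:Add2
c10: CDB Add1=2; issue SUB r3<-Add1 | r0:-3,r1:2,r2:4,r3:Add1
c11: stall | r0:-3,r1:2,r2:4,r3:Add1
c12: stall | r0:-3,r1:2,r2:4,r3:Add1
c13: CDB Add2=-2; issue ADD r1<-Add2 | r0:-3,r1:Add2,r2:4,r3:Add1
c14: issue MUL r3<-Mul1 | r0:-3,r1:Add2,r2:4,r3:Mul1
c15: stall | r0:-3,r1:Add2,r2:4,r3:Mul1
c16: CDB Add1=4; issue SUB r3<-Add1 | r0:-3,r1:Add2,r2:4,r3:Add1
c17: CDB Add2=4; issue MUL r2<-Mul2 | r0:-3,r1:4,r2:Mul2,r3:Add1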